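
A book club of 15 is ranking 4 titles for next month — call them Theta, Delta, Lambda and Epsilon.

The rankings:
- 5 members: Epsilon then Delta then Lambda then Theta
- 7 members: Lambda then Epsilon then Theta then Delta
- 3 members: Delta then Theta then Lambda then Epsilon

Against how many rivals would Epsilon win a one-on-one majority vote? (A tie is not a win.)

2

Epsilon against each rival (15 members):
Epsilon vs Theta: Epsilon wins 12–3.
Epsilon vs Delta: Epsilon wins 12–3.
Epsilon vs Lambda: Lambda wins 10–5.
Epsilon beats Theta, Delta; loses to Lambda — 2 pairwise wins.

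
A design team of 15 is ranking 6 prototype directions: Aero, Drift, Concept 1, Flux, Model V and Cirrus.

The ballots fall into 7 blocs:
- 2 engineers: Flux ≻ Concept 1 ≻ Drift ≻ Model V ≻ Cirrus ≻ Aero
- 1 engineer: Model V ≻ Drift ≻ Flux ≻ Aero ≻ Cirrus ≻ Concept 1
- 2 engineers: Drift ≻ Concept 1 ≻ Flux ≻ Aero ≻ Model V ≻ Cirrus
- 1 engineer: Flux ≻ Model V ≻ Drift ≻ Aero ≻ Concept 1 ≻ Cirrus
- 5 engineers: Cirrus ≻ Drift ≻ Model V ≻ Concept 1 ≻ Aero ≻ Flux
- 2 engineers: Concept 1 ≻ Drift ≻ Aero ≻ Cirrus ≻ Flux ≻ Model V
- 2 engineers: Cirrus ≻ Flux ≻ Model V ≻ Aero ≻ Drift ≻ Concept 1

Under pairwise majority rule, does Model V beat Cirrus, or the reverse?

Ballots ranking Model V above Cirrus: 2 + 1 + 2 + 1 = 6.
Ballots ranking Cirrus above Model V: 15 − 6 = 9.
Cirrus wins the head-to-head 9–6.

Cirrus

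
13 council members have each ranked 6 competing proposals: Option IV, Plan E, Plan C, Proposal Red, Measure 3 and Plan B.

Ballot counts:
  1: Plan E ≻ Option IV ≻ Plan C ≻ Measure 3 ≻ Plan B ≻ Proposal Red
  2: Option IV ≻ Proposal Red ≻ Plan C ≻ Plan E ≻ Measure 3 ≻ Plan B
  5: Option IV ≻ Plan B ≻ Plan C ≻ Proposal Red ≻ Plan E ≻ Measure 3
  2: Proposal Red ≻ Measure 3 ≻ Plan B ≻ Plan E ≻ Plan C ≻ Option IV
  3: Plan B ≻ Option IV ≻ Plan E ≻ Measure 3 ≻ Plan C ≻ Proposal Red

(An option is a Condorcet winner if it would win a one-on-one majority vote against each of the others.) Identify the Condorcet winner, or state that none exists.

Option IV

Pairwise majorities:
Option IV vs Plan E: Option IV, 10–3.
Option IV vs Plan C: Option IV, 11–2.
Option IV–Proposal Red: Option IV 11–2.
Option IV vs Measure 3: Option IV, 11–2.
Option IV vs Plan B: Option IV wins 8–5.
Plan E vs Plan C: Plan C wins 7–6.
Plan E vs Proposal Red: Proposal Red, 9–4.
Plan E vs Measure 3: Plan E wins 11–2.
Plan E–Plan B: Plan B 10–3.
Plan C vs Proposal Red: Plan C, 9–4.
Plan C–Measure 3: Plan C 8–5.
Plan C–Plan B: Plan B 10–3.
Proposal Red–Measure 3: Proposal Red 9–4.
Proposal Red vs Plan B: Plan B, 9–4.
Measure 3–Plan B: Plan B 8–5.
Option IV beats each of Plan E, Plan C, Proposal Red, Measure 3, Plan B — Option IV is the Condorcet winner.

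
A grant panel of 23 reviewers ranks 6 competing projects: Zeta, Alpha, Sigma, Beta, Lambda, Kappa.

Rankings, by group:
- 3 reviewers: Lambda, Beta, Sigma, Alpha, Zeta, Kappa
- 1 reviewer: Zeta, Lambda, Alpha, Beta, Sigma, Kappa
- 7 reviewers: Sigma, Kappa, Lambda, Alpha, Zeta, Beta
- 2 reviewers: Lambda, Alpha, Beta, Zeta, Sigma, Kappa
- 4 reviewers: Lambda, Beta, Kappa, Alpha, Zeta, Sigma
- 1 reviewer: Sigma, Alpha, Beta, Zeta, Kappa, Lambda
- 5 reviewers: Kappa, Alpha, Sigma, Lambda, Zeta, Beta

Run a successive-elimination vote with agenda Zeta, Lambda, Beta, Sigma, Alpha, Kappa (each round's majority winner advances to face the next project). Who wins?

Kappa

Round 1: Zeta vs Lambda — 2–21, Lambda advances.
Round 2: Lambda vs Beta — 22–1, Lambda advances.
Round 3: Lambda vs Sigma — 10–13, Sigma advances.
Round 4: Sigma vs Alpha — 11–12, Alpha advances.
Round 5: Alpha vs Kappa — 7–16, Kappa advances.
Kappa survives the agenda.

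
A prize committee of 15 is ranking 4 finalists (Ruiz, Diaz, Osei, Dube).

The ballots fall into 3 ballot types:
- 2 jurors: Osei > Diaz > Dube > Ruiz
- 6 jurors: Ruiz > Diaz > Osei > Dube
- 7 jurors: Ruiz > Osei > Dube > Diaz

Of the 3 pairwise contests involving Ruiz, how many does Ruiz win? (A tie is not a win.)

Ruiz against each rival (15 jurors):
Ruiz–Diaz: Ruiz 13–2.
Ruiz vs Osei: Ruiz is ranked higher on 6+7 = 13 ballots, Osei on 2. Ruiz wins 13–2.
Ruiz vs Dube: 6+7 = 13 for Ruiz, 2 for Dube — Ruiz by 13–2.
Ruiz beats Diaz, Osei, Dube — 3 pairwise wins.

3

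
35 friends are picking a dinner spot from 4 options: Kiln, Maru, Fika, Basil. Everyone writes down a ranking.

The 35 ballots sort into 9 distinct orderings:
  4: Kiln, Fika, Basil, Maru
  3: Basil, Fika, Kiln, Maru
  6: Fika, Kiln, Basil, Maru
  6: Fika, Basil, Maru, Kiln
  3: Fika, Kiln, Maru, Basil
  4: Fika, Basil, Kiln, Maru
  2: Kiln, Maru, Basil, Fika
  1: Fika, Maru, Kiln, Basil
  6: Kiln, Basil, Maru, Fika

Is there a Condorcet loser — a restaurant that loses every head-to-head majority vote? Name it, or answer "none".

Pairwise majorities:
Kiln vs Maru: 28 for Kiln, 7 for Maru — Kiln by 28–7.
Kiln vs Fika: Fika wins 23–12.
Kiln vs Basil: Kiln preferred on 4+6+3+2+1+6 = 22 ballots; Kiln wins 22–13.
Maru vs Fika: Maru is ranked higher on 2+6 = 8 ballots, Fika on 27. Fika wins 27–8.
Maru–Basil: Basil 29–6.
Fika vs Basil: Fika preferred on 4+6+6+3+4+1 = 24 ballots; Fika wins 24–11.
Only Maru has no wins; Maru is the Condorcet loser.

Maru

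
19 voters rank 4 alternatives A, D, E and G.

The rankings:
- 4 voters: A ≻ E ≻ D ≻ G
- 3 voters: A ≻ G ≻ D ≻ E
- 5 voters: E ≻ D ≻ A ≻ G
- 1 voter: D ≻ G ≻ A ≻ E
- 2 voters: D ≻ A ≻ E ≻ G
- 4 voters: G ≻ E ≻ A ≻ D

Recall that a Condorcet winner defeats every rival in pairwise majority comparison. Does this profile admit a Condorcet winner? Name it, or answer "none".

Check each pair by majority over 19 ballots:
A vs D: 11 to 8, A.
A vs E: A preferred on 4+3+1+2 = 10 ballots; A wins 10–9.
A vs G: 4+3+5+2 = 14 for A, 5 for G — A by 14–5.
D vs E: 6 to 13, E.
D vs G: 4+5+1+2 = 12 for D, 7 for G — D by 12–7.
E vs G: E is ranked higher on 4+5+2 = 11 ballots, G on 8. E wins 11–8.
A wins every pairwise contest, so A is the Condorcet winner.

A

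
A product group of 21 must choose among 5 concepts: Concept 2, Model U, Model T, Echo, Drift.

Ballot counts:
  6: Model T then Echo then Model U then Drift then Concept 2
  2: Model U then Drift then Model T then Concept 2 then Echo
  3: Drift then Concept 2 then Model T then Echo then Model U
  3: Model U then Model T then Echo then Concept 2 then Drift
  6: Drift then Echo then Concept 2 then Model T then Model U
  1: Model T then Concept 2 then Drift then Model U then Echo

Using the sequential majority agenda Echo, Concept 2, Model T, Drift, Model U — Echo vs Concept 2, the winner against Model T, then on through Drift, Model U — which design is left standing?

Round 1: Echo vs Concept 2 — 15–6, Echo advances.
Round 2: Echo vs Model T — 6–15, Model T advances.
Round 3: Model T vs Drift — 10–11, Drift advances.
Round 4: Drift vs Model U — 10–11, Model U advances.
Model U survives the agenda.

Model U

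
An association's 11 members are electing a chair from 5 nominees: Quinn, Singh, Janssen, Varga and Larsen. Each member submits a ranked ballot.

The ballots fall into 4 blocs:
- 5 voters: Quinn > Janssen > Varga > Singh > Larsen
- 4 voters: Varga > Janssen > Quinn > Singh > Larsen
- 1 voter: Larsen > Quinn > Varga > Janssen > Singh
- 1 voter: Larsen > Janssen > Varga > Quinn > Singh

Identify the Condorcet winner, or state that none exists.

Quinn

Check each pair by majority over 11 ballots:
Quinn vs Singh: Quinn preferred on 5+4+1+1 = 11 ballots; Quinn wins 11–0.
Quinn–Janssen: Quinn 6–5.
Quinn vs Varga: 5+1 = 6 for Quinn, 5 for Varga — Quinn by 6–5.
Quinn vs Larsen: Quinn preferred on 5+4 = 9 ballots; Quinn wins 9–2.
Singh–Janssen: Janssen 11–0.
Singh vs Varga: Varga wins 11–0.
Singh vs Larsen: Singh is ranked higher on 5+4 = 9 ballots, Larsen on 2. Singh wins 9–2.
Janssen–Varga: Janssen 6–5.
Janssen–Larsen: Janssen 9–2.
Varga–Larsen: Varga 9–2.
Quinn wins every pairwise contest, so Quinn is the Condorcet winner.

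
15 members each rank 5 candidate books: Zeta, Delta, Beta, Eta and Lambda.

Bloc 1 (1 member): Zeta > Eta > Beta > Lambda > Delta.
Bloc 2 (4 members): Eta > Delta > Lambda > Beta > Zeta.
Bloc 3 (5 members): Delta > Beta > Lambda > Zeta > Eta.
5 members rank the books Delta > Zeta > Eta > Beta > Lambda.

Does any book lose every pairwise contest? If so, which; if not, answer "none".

none

Head-to-head results (15 members):
Zeta vs Delta: Zeta is ranked higher on 1 ballot, Delta on 14. Delta wins 14–1.
Zeta vs Beta: Zeta preferred on 1+5 = 6 ballots; Beta wins 9–6.
Zeta vs Eta: Zeta, 11–4.
Zeta vs Lambda: Lambda wins 9–6.
Delta vs Beta: 14 to 1, Delta.
Delta vs Eta: Delta preferred on 5+5 = 10 ballots; Delta wins 10–5.
Delta vs Lambda: Delta, 14–1.
Beta vs Eta: Eta wins 10–5.
Beta vs Lambda: 1+5+5 = 11 for Beta, 4 for Lambda — Beta by 11–4.
Eta vs Lambda: Eta, 10–5.
No book is winless: Zeta beats Eta; Delta beats Zeta; Beta beats Zeta; Eta beats Beta; Lambda beats Zeta. There is no Condorcet loser.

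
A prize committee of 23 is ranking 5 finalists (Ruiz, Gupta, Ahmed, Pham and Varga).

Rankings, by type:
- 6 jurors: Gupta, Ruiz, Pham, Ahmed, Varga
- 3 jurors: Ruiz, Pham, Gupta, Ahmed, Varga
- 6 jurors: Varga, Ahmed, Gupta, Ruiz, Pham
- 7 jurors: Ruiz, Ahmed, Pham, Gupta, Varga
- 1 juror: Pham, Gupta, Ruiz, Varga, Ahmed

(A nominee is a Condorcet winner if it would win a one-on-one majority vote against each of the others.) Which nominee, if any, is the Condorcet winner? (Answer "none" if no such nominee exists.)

none

Pairwise majorities:
Ruiz–Gupta: Gupta 13–10.
Ruiz–Ahmed: Ruiz 17–6.
Ruiz–Pham: Ruiz 22–1.
Ruiz vs Varga: Ruiz wins 17–6.
Gupta–Ahmed: Ahmed 13–10.
Gupta–Pham: Gupta 12–11.
Gupta vs Varga: Gupta, 17–6.
Ahmed–Pham: Ahmed 13–10.
Ahmed–Varga: Ahmed 16–7.
Pham–Varga: Pham 17–6.
No nominee is unbeaten: Ruiz loses to Gupta; Gupta loses to Ahmed; Ahmed loses to Ruiz; Pham loses to Ruiz; Varga loses to Ruiz. In particular Ruiz beats Ahmed beats Gupta beats Ruiz is a majority cycle — no Condorcet winner exists.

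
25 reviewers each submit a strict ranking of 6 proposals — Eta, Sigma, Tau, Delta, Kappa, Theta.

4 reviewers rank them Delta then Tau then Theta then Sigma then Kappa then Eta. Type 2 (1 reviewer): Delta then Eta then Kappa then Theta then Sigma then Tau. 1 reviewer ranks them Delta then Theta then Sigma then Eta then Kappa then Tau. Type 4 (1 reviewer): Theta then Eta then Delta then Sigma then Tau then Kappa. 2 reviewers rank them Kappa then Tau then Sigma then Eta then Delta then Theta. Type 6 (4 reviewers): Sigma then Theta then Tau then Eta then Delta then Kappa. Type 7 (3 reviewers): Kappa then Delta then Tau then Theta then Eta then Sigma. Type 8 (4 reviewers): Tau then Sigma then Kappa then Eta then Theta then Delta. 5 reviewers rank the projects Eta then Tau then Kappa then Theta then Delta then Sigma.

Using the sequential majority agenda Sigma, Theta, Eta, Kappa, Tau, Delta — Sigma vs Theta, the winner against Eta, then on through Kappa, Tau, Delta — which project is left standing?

Round 1: Sigma vs Theta — 10–15, Theta advances.
Round 2: Theta vs Eta — 13–12, Theta advances.
Round 3: Theta vs Kappa — 10–15, Kappa advances.
Round 4: Kappa vs Tau — 7–18, Tau advances.
Round 5: Tau vs Delta — 15–10, Tau advances.
Tau survives the agenda.

Tau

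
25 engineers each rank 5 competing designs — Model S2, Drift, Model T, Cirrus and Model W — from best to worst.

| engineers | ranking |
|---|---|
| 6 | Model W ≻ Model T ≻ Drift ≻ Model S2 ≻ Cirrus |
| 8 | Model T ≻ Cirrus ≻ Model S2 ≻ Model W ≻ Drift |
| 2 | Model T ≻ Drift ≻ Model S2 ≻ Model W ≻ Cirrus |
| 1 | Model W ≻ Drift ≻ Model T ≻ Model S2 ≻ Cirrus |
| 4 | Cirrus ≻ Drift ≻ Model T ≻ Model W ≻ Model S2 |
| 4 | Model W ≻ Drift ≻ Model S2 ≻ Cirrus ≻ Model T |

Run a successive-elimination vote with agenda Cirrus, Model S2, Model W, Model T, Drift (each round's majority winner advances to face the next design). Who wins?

Model T

Round 1: Cirrus vs Model S2 — 12–13, Model S2 advances.
Round 2: Model S2 vs Model W — 10–15, Model W advances.
Round 3: Model W vs Model T — 11–14, Model T advances.
Round 4: Model T vs Drift — 16–9, Model T advances.
The agenda winner is Model T.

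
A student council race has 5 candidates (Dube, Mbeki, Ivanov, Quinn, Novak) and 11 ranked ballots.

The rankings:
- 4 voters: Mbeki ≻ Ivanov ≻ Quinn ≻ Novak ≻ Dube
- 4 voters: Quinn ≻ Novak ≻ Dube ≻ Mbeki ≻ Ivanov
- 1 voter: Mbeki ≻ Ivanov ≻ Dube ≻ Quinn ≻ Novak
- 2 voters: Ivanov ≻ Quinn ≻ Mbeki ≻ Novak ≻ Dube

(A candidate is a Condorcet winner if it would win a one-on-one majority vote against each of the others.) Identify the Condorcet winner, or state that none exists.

none

Pairwise majorities:
Dube vs Mbeki: Mbeki, 7–4.
Dube vs Ivanov: Ivanov, 7–4.
Dube vs Quinn: Quinn, 10–1.
Dube vs Novak: Novak, 10–1.
Mbeki vs Ivanov: Mbeki, 9–2.
Mbeki vs Quinn: Quinn, 6–5.
Mbeki vs Novak: Mbeki wins 7–4.
Ivanov–Quinn: Ivanov 7–4.
Ivanov vs Novak: Ivanov, 7–4.
Quinn–Novak: Quinn 11–0.
No candidate is unbeaten: Dube loses to Mbeki; Mbeki loses to Quinn; Ivanov loses to Mbeki; Quinn loses to Ivanov; Novak loses to Mbeki. In particular Mbeki beats Ivanov beats Quinn beats Mbeki is a majority cycle — no Condorcet winner exists.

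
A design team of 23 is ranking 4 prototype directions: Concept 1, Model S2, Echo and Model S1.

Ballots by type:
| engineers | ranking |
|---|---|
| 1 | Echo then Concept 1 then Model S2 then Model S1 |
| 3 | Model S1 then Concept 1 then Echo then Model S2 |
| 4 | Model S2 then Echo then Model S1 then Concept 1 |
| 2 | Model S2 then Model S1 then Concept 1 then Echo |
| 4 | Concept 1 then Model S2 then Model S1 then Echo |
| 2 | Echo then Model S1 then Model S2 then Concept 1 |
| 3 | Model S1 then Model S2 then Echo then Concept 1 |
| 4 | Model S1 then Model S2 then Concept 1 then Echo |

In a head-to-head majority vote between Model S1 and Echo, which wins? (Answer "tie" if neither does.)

Model S1

Ballots ranking Model S1 above Echo: 3 + 2 + 4 + 3 + 4 = 16.
Ballots ranking Echo above Model S1: 23 − 16 = 7.
Model S1 wins the head-to-head 16–7.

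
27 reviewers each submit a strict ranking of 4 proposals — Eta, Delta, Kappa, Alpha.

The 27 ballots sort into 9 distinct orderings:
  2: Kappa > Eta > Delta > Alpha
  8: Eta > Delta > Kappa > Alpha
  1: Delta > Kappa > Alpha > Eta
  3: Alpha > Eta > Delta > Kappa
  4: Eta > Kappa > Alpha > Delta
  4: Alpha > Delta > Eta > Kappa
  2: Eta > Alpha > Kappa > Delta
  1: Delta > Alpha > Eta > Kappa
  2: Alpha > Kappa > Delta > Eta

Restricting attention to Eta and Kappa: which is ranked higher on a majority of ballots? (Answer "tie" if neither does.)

Ballots ranking Eta above Kappa: 8 + 3 + 4 + 4 + 2 + 1 = 22.
Ballots ranking Kappa above Eta: 27 − 22 = 5.
Eta wins the head-to-head 22–5.

Eta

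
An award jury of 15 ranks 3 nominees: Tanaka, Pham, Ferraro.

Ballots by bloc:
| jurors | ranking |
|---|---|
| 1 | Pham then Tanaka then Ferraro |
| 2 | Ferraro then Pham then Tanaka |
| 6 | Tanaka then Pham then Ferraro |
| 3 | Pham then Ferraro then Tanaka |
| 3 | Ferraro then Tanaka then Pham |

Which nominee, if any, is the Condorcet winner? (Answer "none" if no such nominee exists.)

none

Head-to-head results (15 jurors):
Tanaka vs Pham: Tanaka, 9–6.
Tanaka vs Ferraro: Ferraro wins 8–7.
Pham–Ferraro: Pham 10–5.
Each nominee drops at least one matchup (Tanaka loses to Ferraro; Pham loses to Tanaka; Ferraro loses to Pham); the cycle Tanaka → Pham → Ferraro → Tanaka rules out a Condorcet winner.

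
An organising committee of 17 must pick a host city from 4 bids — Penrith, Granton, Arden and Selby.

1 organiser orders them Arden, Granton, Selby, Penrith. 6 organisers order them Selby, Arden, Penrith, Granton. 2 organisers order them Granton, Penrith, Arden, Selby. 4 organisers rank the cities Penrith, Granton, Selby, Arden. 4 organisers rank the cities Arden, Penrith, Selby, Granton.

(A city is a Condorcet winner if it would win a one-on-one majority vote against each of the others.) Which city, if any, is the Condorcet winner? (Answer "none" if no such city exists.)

Head-to-head results (17 organisers):
Penrith–Granton: Penrith 14–3.
Penrith vs Arden: Arden, 11–6.
Penrith vs Selby: Penrith, 10–7.
Granton vs Arden: Arden wins 11–6.
Granton–Selby: Selby 10–7.
Arden vs Selby: Selby, 10–7.
Every city loses at least once (Penrith loses to Arden; Granton loses to Penrith; Arden loses to Selby; Selby loses to Penrith). The majority relation contains the cycle Penrith → Selby → Arden → Penrith, so there is no Condorcet winner.

none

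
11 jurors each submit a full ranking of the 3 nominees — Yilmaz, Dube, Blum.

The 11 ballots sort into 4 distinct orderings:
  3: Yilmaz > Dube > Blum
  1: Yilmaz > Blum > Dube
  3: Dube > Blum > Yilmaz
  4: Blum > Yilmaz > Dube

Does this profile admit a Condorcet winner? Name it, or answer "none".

Pairwise majorities:
Yilmaz vs Dube: Yilmaz, 8–3.
Yilmaz vs Blum: Blum, 7–4.
Dube–Blum: Dube 6–5.
Each nominee drops at least one matchup (Yilmaz loses to Blum; Dube loses to Yilmaz; Blum loses to Dube); the cycle Yilmaz > Dube > Blum > Yilmaz rules out a Condorcet winner.

none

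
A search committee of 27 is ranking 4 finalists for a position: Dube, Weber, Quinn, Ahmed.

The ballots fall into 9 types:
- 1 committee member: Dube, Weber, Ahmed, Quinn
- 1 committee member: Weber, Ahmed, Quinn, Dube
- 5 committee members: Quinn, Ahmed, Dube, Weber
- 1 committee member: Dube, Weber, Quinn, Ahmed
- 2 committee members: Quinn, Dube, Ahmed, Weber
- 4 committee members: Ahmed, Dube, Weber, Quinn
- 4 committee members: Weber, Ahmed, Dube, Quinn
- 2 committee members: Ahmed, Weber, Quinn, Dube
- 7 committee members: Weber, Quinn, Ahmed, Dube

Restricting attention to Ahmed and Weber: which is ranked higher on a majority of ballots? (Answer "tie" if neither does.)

Ballots ranking Ahmed above Weber: 5 + 2 + 4 + 2 = 13.
Ballots ranking Weber above Ahmed: 27 − 13 = 14.
Weber wins the head-to-head 14–13.

Weber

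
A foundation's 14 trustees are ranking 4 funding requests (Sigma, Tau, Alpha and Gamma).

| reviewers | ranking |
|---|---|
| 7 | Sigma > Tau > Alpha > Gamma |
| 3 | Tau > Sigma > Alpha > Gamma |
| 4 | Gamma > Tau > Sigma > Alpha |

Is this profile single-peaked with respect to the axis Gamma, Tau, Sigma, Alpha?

yes

Axis positions: Gamma=1, Tau=2, Sigma=3, Alpha=4.
Ballot type 1 (peak Sigma at position 3): ranking walks positions 3-2-4-1, expanding outward from the peak — single-peaked.
Ballot type 2 (peak Tau at position 2): ranking walks positions 2-3-4-1, expanding outward from the peak — single-peaked.
Ballot type 3 (peak Gamma at position 1): ranking walks positions 1-2-3-4, expanding outward from the peak — single-peaked.
Every ranking is single-peaked on this axis.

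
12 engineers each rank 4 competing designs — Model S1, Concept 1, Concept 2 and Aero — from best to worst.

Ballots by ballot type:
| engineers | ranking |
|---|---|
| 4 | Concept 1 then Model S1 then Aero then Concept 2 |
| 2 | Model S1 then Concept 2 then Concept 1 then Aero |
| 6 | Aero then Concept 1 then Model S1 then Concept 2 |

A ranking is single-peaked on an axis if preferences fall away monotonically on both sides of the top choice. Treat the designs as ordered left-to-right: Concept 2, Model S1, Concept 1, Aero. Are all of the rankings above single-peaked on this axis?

Axis positions: Concept 2=1, Model S1=2, Concept 1=3, Aero=4.
Ballot type 1 (peak Concept 1 at position 3): ranking walks positions 3-2-4-1, expanding outward from the peak — single-peaked.
Ballot type 2 (peak Model S1 at position 2): ranking walks positions 2-1-3-4, expanding outward from the peak — single-peaked.
Ballot type 3 (peak Aero at position 4): ranking walks positions 4-3-2-1, expanding outward from the peak — single-peaked.
Every ranking is single-peaked on this axis.

yes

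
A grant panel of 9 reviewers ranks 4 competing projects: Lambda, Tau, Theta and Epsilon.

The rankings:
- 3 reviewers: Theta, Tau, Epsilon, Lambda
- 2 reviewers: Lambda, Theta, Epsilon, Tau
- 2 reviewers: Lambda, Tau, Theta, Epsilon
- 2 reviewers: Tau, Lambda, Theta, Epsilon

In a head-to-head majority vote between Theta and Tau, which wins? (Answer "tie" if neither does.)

Theta

Ballots ranking Theta above Tau: 3 + 2 = 5.
Ballots ranking Tau above Theta: 9 − 5 = 4.
Theta wins the head-to-head 5–4.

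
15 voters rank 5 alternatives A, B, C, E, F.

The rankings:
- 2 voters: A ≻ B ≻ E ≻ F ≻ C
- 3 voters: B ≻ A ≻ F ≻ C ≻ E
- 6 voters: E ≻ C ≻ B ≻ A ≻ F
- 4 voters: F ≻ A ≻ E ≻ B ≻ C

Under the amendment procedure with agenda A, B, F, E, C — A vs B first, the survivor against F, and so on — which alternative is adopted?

E

Round 1: A vs B — 6–9, B advances.
Round 2: B vs F — 11–4, B advances.
Round 3: B vs E — 5–10, E advances.
Round 4: E vs C — 12–3, E advances.
E survives the agenda.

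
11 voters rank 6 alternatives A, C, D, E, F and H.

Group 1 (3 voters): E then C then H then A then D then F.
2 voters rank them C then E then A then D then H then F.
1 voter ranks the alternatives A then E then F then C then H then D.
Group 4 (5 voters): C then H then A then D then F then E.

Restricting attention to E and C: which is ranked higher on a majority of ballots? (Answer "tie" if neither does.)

C

Ballots ranking E above C: 3 + 1 = 4.
Ballots ranking C above E: 11 − 4 = 7.
C wins the head-to-head 7–4.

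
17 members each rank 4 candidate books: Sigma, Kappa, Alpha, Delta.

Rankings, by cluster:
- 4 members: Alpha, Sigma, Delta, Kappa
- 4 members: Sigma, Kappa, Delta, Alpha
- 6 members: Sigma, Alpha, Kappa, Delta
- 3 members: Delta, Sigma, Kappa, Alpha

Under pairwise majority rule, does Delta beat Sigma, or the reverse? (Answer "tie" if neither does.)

Sigma

Ballots ranking Delta above Sigma: 3.
Ballots ranking Sigma above Delta: 17 − 3 = 14.
Sigma wins the head-to-head 14–3.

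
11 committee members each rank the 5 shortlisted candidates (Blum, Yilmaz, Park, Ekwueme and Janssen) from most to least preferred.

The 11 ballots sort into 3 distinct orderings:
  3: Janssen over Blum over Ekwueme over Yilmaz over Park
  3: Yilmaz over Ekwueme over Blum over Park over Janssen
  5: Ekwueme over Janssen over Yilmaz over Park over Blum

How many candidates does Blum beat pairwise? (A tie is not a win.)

Blum against each rival (11 committee members):
Blum vs Yilmaz: Yilmaz wins 8–3.
Blum–Park: Blum 6–5.
Blum vs Ekwueme: Ekwueme wins 8–3.
Blum vs Janssen: 3 for Blum, 8 for Janssen — Janssen by 8–3.
Blum beats Park; loses to Yilmaz, Ekwueme, Janssen — 1 pairwise win.

1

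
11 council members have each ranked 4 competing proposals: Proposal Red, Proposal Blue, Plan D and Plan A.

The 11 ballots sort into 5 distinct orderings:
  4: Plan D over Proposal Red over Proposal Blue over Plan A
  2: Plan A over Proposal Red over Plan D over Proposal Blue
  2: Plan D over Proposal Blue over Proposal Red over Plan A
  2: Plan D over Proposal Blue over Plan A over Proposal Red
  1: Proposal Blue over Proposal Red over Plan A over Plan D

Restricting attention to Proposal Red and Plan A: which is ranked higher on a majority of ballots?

Proposal Red

Ballots ranking Proposal Red above Plan A: 4 + 2 + 1 = 7.
Ballots ranking Plan A above Proposal Red: 11 − 7 = 4.
Proposal Red wins the head-to-head 7–4.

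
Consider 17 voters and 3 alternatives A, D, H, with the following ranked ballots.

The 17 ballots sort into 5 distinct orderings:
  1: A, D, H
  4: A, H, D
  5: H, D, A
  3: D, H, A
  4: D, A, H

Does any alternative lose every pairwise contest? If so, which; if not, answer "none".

Head-to-head results (17 voters):
A–D: D 12–5.
A vs H: A wins 9–8.
D vs H: 8 to 9, H.
Every alternative wins at least one matchup (A beats H; D beats A; H beats D), so there is no Condorcet loser.

none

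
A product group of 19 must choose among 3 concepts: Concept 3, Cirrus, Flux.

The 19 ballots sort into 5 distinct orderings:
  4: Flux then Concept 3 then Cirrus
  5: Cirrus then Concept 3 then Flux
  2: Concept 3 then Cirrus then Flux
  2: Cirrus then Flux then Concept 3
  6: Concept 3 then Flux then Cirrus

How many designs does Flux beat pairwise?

Flux against each rival (19 engineers):
Flux vs Concept 3: 6 to 13, Concept 3.
Flux vs Cirrus: Flux preferred on 4+6 = 10 ballots; Flux wins 10–9.
Flux beats Cirrus; loses to Concept 3 — 1 pairwise win.

1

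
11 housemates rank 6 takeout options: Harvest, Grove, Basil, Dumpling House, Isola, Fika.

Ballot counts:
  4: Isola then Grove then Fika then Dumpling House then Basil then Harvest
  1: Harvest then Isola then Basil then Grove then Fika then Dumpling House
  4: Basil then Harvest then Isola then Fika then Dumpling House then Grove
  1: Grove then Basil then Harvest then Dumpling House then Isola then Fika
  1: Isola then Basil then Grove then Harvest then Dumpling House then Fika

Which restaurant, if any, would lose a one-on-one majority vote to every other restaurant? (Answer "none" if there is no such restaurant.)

Pairwise majorities:
Harvest vs Grove: 1+4 = 5 for Harvest, 6 for Grove — Grove by 6–5.
Harvest vs Basil: Basil, 10–1.
Harvest vs Dumpling House: Harvest, 7–4.
Harvest vs Isola: 6 to 5, Harvest.
Harvest vs Fika: Harvest preferred on 1+4+1+1 = 7 ballots; Harvest wins 7–4.
Grove–Basil: Basil 6–5.
Grove vs Dumpling House: Grove preferred on 4+1+1+1 = 7 ballots; Grove wins 7–4.
Grove vs Isola: Grove is ranked higher on 1 ballot, Isola on 10. Isola wins 10–1.
Grove vs Fika: 4+1+1+1 = 7 for Grove, 4 for Fika — Grove by 7–4.
Basil vs Dumpling House: Basil preferred on 1+4+1+1 = 7 ballots; Basil wins 7–4.
Basil vs Isola: 4+1 = 5 for Basil, 6 for Isola — Isola by 6–5.
Basil vs Fika: Basil preferred on 1+4+1+1 = 7 ballots; Basil wins 7–4.
Dumpling House vs Isola: Dumpling House is ranked higher on 1 ballot, Isola on 10. Isola wins 10–1.
Dumpling House vs Fika: Fika wins 9–2.
Isola–Fika: Isola 11–0.
Dumpling House is beaten in every head-to-head and is the Condorcet loser.

Dumpling House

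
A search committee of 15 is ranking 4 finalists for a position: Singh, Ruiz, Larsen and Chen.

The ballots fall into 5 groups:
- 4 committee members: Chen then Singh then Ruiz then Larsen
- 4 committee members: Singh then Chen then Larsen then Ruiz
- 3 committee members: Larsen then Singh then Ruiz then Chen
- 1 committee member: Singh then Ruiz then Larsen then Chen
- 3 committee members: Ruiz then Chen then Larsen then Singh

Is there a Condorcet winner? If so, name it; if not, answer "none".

Singh

Check each pair by majority over 15 ballots:
Singh–Ruiz: Singh 12–3.
Singh vs Larsen: Singh, 9–6.
Singh–Chen: Singh 8–7.
Ruiz vs Larsen: Ruiz, 8–7.
Ruiz–Chen: Chen 8–7.
Larsen–Chen: Chen 11–4.
Singh defeats every rival head-to-head and is the Condorcet winner.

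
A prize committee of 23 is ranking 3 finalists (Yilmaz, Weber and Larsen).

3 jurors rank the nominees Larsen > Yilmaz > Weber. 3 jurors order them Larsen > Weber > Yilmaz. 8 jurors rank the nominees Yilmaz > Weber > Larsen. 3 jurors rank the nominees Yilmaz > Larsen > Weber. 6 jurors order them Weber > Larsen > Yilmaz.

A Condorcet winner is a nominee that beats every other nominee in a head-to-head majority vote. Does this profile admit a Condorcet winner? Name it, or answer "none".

none

Head-to-head results (23 jurors):
Yilmaz vs Weber: Yilmaz, 14–9.
Yilmaz vs Larsen: Larsen wins 12–11.
Weber–Larsen: Weber 14–9.
Every nominee loses at least once (Yilmaz loses to Larsen; Weber loses to Yilmaz; Larsen loses to Weber). The majority relation contains the cycle Yilmaz → Weber → Larsen → Yilmaz, so there is no Condorcet winner.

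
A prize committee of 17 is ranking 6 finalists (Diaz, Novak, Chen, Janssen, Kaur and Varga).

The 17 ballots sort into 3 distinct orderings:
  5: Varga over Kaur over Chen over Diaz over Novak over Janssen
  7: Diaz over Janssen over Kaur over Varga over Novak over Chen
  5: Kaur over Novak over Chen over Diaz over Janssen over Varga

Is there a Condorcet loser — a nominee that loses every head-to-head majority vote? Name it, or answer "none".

Pairwise majorities:
Diaz vs Novak: Diaz is ranked higher on 5+7 = 12 ballots, Novak on 5. Diaz wins 12–5.
Diaz–Chen: Chen 10–7.
Diaz vs Janssen: Diaz wins 17–0.
Diaz vs Kaur: Kaur wins 10–7.
Diaz vs Varga: Diaz, 12–5.
Novak vs Chen: Novak preferred on 7+5 = 12 ballots; Novak wins 12–5.
Novak vs Janssen: Novak preferred on 5+5 = 10 ballots; Novak wins 10–7.
Novak vs Kaur: Kaur wins 17–0.
Novak vs Varga: 5 to 12, Varga.
Chen vs Janssen: 5+5 = 10 for Chen, 7 for Janssen — Chen by 10–7.
Chen vs Kaur: Kaur, 17–0.
Chen vs Varga: Chen is ranked higher on 5 ballots, Varga on 12. Varga wins 12–5.
Janssen vs Kaur: 7 for Janssen, 10 for Kaur — Kaur by 10–7.
Janssen vs Varga: Janssen is ranked higher on 7+5 = 12 ballots, Varga on 5. Janssen wins 12–5.
Kaur vs Varga: Kaur preferred on 7+5 = 12 ballots; Kaur wins 12–5.
Every nominee wins at least one matchup (Diaz beats Novak; Novak beats Chen; Chen beats Diaz; Janssen beats Varga; Kaur beats Diaz; Varga beats Novak), so there is no Condorcet loser.

none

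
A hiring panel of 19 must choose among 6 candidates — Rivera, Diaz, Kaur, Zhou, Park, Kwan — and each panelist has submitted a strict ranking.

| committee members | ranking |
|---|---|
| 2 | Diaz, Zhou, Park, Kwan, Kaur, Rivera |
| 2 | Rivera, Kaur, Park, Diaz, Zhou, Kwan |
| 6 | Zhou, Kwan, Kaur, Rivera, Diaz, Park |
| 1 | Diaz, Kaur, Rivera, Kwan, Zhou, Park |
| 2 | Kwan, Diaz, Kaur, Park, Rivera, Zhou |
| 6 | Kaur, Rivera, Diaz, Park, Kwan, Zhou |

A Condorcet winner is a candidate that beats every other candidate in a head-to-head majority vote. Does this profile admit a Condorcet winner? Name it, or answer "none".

none

Check each pair by majority over 19 ballots:
Rivera vs Diaz: Rivera wins 14–5.
Rivera–Kaur: Kaur 17–2.
Rivera vs Zhou: Rivera, 11–8.
Rivera–Park: Rivera 15–4.
Rivera vs Kwan: Kwan, 10–9.
Diaz–Kaur: Kaur 14–5.
Diaz vs Zhou: Diaz wins 13–6.
Diaz vs Park: Diaz wins 17–2.
Diaz vs Kwan: Diaz, 11–8.
Kaur vs Zhou: Kaur wins 11–8.
Kaur vs Park: Kaur, 17–2.
Kaur vs Kwan: Kwan, 10–9.
Zhou–Park: Park 10–9.
Zhou vs Kwan: Zhou wins 10–9.
Park–Kwan: Park 10–9.
Each candidate drops at least one matchup (Rivera loses to Kaur; Diaz loses to Rivera; Kaur loses to Kwan; Zhou loses to Rivera; Park loses to Rivera; Kwan loses to Diaz); the cycle Rivera → Diaz → Kwan → Rivera rules out a Condorcet winner.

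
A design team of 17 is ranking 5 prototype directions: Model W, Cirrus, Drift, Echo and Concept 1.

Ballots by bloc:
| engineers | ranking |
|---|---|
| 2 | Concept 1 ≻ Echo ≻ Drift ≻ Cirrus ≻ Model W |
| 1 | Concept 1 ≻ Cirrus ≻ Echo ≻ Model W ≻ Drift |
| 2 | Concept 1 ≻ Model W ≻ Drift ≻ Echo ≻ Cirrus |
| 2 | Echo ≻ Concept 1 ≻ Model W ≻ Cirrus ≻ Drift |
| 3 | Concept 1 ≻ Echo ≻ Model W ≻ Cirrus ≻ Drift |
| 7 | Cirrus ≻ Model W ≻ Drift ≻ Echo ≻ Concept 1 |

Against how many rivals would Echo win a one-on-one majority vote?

2

Echo against each rival (17 engineers):
Echo vs Model W: Echo is ranked higher on 2+1+2+3 = 8 ballots, Model W on 9. Model W wins 9–8.
Echo vs Cirrus: Echo preferred on 2+2+2+3 = 9 ballots; Echo wins 9–8.
Echo vs Drift: Drift, 9–8.
Echo vs Concept 1: 2+7 = 9 for Echo, 8 for Concept 1 — Echo by 9–8.
Echo beats Cirrus, Concept 1; loses to Model W, Drift — 2 pairwise wins.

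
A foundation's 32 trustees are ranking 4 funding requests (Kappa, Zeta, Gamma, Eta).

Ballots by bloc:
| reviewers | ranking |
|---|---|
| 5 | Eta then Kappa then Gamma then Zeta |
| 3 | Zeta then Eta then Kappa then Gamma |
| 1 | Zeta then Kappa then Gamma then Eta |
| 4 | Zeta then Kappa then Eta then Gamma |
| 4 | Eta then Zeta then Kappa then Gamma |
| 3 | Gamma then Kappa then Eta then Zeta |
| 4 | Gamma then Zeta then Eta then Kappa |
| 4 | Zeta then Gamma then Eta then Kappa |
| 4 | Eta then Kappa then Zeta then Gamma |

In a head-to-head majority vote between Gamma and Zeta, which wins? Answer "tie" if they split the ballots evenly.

Ballots ranking Gamma above Zeta: 5 + 3 + 4 = 12.
Ballots ranking Zeta above Gamma: 32 − 12 = 20.
Zeta wins the head-to-head 20–12.

Zeta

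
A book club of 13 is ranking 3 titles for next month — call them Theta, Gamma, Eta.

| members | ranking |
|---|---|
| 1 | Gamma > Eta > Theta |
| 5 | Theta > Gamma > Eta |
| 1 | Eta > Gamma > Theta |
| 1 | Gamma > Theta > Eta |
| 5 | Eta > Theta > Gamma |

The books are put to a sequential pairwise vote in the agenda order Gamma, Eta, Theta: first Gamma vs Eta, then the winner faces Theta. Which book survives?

Round 1: Gamma vs Eta — 7–6, Gamma advances.
Round 2: Gamma vs Theta — 3–10, Theta advances.
The agenda winner is Theta.

Theta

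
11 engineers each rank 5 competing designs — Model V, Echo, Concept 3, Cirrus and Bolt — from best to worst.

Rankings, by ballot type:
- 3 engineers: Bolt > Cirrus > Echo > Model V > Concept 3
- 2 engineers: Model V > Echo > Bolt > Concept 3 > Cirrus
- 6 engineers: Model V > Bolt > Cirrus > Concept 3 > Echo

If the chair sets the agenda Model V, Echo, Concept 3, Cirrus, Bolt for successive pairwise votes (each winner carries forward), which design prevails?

Round 1: Model V vs Echo — 8–3, Model V advances.
Round 2: Model V vs Concept 3 — 11–0, Model V advances.
Round 3: Model V vs Cirrus — 8–3, Model V advances.
Round 4: Model V vs Bolt — 8–3, Model V advances.
Model V survives the agenda.

Model V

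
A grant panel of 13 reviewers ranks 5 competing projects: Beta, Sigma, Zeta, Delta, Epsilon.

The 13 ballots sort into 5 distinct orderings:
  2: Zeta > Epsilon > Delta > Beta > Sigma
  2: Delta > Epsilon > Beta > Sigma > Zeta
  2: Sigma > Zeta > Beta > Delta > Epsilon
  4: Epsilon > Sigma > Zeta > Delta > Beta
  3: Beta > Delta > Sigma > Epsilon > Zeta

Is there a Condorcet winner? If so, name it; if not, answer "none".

Head-to-head results (13 reviewers):
Beta vs Sigma: Beta, 7–6.
Beta vs Zeta: Zeta wins 8–5.
Beta–Delta: Delta 8–5.
Beta–Epsilon: Epsilon 8–5.
Sigma–Zeta: Sigma 11–2.
Sigma vs Delta: Delta wins 7–6.
Sigma–Epsilon: Epsilon 8–5.
Zeta–Delta: Zeta 8–5.
Zeta–Epsilon: Epsilon 9–4.
Delta vs Epsilon: Delta wins 7–6.
No project is unbeaten: Beta loses to Zeta; Sigma loses to Beta; Zeta loses to Sigma; Delta loses to Zeta; Epsilon loses to Delta. In particular Beta → Sigma → Zeta → Beta is a majority cycle — no Condorcet winner exists.

none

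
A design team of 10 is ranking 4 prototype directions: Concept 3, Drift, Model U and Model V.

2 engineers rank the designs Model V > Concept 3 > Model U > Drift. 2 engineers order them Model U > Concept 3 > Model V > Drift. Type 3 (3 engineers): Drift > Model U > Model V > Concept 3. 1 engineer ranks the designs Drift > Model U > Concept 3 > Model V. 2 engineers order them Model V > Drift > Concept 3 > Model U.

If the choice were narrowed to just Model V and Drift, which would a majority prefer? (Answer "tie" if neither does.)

Model V

Ballots ranking Model V above Drift: 2 + 2 + 2 = 6.
Ballots ranking Drift above Model V: 10 − 6 = 4.
Model V wins the head-to-head 6–4.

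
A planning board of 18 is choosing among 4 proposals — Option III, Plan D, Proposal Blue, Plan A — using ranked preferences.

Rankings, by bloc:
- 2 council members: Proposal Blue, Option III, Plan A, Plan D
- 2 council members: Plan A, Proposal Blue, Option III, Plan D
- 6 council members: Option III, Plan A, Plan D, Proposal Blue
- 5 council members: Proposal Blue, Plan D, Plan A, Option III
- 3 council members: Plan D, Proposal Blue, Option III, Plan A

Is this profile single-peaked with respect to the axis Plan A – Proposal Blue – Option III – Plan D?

no

Axis positions: Plan A=1, Proposal Blue=2, Option III=3, Plan D=4.
Bloc 1 (peak Proposal Blue at position 2): ranking walks positions 2-3-1-4, expanding outward from the peak — single-peaked.
Bloc 2 (peak Plan A at position 1): ranking walks positions 1-2-3-4, expanding outward from the peak — single-peaked.
Bloc 3: ranking walks positions 3-1-4-2; Plan A is ranked above Proposal Blue even though Proposal Blue lies between Plan A and the peak Option III on the axis — preferences dip and rise again. Not single-peaked.
Bloc 4: ranking walks positions 2-4-1-3; Plan D is ranked above Option III even though Option III lies between Plan D and the peak Proposal Blue on the axis — preferences dip and rise again. Not single-peaked.
Bloc 5: ranking walks positions 4-2-3-1; Proposal Blue is ranked above Option III even though Option III lies between Proposal Blue and the peak Plan D on the axis — preferences dip and rise again. Not single-peaked.
Bloc 3 violates single-peakedness, so the profile is not single-peaked on this axis.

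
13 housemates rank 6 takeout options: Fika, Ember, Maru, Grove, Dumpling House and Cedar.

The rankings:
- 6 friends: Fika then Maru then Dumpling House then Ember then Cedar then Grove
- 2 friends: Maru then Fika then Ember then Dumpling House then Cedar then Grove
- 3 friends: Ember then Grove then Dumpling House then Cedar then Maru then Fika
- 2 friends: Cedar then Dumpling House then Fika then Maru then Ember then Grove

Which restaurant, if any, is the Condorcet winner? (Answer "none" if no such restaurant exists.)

Fika

Pairwise majorities:
Fika vs Ember: Fika, 10–3.
Fika vs Maru: Fika wins 8–5.
Fika–Grove: Fika 10–3.
Fika–Dumpling House: Fika 8–5.
Fika vs Cedar: Fika, 8–5.
Ember–Maru: Maru 10–3.
Ember vs Grove: Ember, 13–0.
Ember vs Dumpling House: Dumpling House, 8–5.
Ember vs Cedar: Ember wins 11–2.
Maru–Grove: Maru 10–3.
Maru–Dumpling House: Maru 8–5.
Maru vs Cedar: Maru wins 8–5.
Grove vs Dumpling House: Dumpling House, 10–3.
Grove–Cedar: Cedar 10–3.
Dumpling House–Cedar: Dumpling House 11–2.
Fika defeats every rival head-to-head and is the Condorcet winner.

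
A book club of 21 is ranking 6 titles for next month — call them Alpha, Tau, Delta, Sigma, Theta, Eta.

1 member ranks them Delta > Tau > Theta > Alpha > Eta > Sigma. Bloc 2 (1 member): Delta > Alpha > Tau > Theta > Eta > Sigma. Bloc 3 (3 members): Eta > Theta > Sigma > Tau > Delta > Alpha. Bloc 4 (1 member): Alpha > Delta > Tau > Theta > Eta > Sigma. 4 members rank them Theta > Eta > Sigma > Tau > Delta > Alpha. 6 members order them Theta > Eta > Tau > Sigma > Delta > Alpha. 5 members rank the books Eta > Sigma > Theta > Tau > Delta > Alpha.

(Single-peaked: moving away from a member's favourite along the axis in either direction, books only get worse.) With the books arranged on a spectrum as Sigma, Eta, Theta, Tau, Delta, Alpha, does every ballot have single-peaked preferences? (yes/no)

Axis positions: Sigma=1, Eta=2, Theta=3, Tau=4, Delta=5, Alpha=6.
Bloc 1 (peak Delta at position 5): ranking walks positions 5-4-3-6-2-1, expanding outward from the peak — single-peaked.
Bloc 2 (peak Delta at position 5): ranking walks positions 5-6-4-3-2-1, expanding outward from the peak — single-peaked.
Bloc 3 (peak Eta at position 2): ranking walks positions 2-3-1-4-5-6, expanding outward from the peak — single-peaked.
Bloc 4 (peak Alpha at position 6): ranking walks positions 6-5-4-3-2-1, expanding outward from the peak — single-peaked.
Bloc 5 (peak Theta at position 3): ranking walks positions 3-2-1-4-5-6, expanding outward from the peak — single-peaked.
Bloc 6 (peak Theta at position 3): ranking walks positions 3-2-4-1-5-6, expanding outward from the peak — single-peaked.
Bloc 7 (peak Eta at position 2): ranking walks positions 2-1-3-4-5-6, expanding outward from the peak — single-peaked.
Every ranking is single-peaked on this axis.

yes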